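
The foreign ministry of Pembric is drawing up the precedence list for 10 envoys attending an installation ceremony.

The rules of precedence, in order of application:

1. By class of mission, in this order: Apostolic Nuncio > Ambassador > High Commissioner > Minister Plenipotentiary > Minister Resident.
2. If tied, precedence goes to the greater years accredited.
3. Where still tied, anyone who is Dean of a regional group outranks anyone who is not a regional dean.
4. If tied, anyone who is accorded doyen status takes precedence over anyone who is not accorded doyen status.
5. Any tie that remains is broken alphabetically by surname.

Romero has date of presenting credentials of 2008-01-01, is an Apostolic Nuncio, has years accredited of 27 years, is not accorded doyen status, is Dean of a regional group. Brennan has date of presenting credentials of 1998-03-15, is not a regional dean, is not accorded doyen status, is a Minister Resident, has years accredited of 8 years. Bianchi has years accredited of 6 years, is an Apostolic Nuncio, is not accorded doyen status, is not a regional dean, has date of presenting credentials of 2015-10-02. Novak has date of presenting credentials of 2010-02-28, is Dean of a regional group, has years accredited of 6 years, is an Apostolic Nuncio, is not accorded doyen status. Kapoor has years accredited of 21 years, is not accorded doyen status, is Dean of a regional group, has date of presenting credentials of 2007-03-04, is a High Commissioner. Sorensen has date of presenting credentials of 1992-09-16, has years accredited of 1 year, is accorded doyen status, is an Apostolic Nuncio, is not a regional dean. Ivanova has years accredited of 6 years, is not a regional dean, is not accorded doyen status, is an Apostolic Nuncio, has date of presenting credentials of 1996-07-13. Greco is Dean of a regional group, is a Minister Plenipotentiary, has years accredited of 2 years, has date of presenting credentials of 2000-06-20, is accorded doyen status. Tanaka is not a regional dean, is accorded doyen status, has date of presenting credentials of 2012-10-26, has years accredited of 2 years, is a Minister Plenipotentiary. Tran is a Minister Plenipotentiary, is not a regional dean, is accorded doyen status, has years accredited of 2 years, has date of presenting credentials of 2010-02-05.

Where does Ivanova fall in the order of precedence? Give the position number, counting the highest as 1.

4

By class of mission: Romero, Novak, Bianchi, Ivanova and Sorensen (Apostolic Nuncio); then Kapoor (High Commissioner); then Greco, Tanaka and Tran (Minister Plenipotentiary); then Brennan (Minister Resident).
Among Romero, Novak, Bianchi, Ivanova and Sorensen, by years accredited (higher first): Romero (27 years) before Novak, Bianchi and Ivanova (6 years) before Sorensen (1 year).
Among Novak, Bianchi and Ivanova, Dean of a regional group before not a regional dean: Novak (Dean of a regional group) before Bianchi and Ivanova (not a regional dean).
Bianchi and Ivanova are each not accorded doyen status, so the next rule applies.
Among Bianchi and Ivanova, alphabetically by surname: Bianchi before Ivanova.
Greco, Tanaka and Tran all have years accredited 2 years, so the next rule applies.
Among Greco, Tanaka and Tran, Dean of a regional group before not a regional dean: Greco (Dean of a regional group) before Tanaka and Tran (not a regional dean).
Tanaka and Tran are each accorded doyen status, so the next rule applies.
Among Tanaka and Tran, alphabetically by surname: Tanaka before Tran.
Order: Romero, Novak, Bianchi, Ivanova, Sorensen, Kapoor, Greco, Tanaka, Tran, Brennan. So position 4.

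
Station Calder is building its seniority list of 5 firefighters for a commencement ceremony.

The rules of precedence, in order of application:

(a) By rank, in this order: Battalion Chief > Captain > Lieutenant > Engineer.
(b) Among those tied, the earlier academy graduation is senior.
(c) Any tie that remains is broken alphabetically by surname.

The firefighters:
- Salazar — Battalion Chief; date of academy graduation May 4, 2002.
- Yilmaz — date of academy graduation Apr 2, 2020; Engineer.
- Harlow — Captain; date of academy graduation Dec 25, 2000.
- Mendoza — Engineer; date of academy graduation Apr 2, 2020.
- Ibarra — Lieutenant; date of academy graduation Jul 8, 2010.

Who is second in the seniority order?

By rank: Salazar (Battalion Chief); then Harlow (Captain); then Ibarra (Lieutenant); then Mendoza and Yilmaz (Engineer).
Mendoza and Yilmaz both have date of academy graduation Apr 2, 2020, so the next rule applies.
Among Mendoza and Yilmaz, alphabetically by surname: Mendoza before Yilmaz.
Order: Salazar, Harlow, Ibarra, Mendoza, Yilmaz.

Harlow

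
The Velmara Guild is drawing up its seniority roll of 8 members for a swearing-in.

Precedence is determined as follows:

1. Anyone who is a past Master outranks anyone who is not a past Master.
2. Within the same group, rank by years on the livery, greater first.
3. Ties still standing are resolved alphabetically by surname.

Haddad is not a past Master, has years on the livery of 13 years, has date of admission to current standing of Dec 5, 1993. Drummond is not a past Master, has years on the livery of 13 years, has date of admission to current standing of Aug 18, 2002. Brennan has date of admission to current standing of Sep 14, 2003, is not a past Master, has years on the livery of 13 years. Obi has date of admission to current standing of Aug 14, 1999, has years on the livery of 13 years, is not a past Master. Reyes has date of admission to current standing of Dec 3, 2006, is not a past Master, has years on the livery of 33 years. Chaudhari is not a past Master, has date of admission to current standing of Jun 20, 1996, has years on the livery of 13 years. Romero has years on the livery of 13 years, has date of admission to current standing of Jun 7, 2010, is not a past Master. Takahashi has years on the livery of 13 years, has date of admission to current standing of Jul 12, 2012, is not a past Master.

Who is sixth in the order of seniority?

By the first rule: Reyes, Brennan, Chaudhari, Drummond, Haddad, Obi, Romero and Takahashi (each not a past Master).
Among Reyes, Brennan, Chaudhari, Drummond, Haddad, Obi, Romero and Takahashi, by years on the livery (higher first): Reyes (33 years) before Brennan, Chaudhari, Drummond, Haddad, Obi, Romero and Takahashi (13 years).
Among Brennan, Chaudhari, Drummond, Haddad, Obi, Romero and Takahashi, alphabetically by surname: Brennan before Chaudhari before Drummond before Haddad before Obi before Romero before Takahashi.
Order: Reyes, Brennan, Chaudhari, Drummond, Haddad, Obi, Romero, Takahashi.

Obi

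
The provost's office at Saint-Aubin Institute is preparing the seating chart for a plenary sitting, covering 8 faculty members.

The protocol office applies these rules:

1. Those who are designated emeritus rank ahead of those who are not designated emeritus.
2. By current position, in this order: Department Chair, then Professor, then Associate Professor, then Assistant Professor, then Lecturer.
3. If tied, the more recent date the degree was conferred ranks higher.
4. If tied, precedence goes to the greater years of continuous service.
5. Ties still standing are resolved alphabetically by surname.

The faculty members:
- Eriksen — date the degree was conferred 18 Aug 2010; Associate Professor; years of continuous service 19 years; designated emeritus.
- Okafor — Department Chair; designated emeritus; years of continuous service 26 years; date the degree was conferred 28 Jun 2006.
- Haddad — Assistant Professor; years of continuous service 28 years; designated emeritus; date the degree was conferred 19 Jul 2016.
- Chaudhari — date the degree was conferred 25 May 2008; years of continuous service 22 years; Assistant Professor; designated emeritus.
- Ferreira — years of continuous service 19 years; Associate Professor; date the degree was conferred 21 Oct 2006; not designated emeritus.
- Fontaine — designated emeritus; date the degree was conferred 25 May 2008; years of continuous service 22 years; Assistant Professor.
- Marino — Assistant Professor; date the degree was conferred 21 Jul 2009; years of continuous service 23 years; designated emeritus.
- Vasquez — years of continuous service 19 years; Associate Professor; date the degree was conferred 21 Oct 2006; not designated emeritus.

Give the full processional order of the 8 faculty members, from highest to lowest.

By the first rule: Okafor, Eriksen, Haddad, Marino, Chaudhari and Fontaine (each designated emeritus); then Ferreira and Vasquez (both not designated emeritus).
Among Okafor, Eriksen, Haddad, Marino, Chaudhari and Fontaine, by current position: Okafor (Department Chair) before Eriksen (Associate Professor) before Haddad, Marino, Chaudhari and Fontaine (Assistant Professor).
Among Haddad, Marino, Chaudhari and Fontaine, by date the degree was conferred (later first): Haddad (19 Jul 2016) before Marino (21 Jul 2009) before Chaudhari and Fontaine (25 May 2008).
Chaudhari and Fontaine both have years of continuous service 22 years, so the next rule applies.
Among Chaudhari and Fontaine, alphabetically by surname: Chaudhari before Fontaine.
Ferreira and Vasquez are each Associate Professor, so the next rule applies.
Ferreira and Vasquez both have date the degree was conferred 21 Oct 2006, so the next rule applies.
Ferreira and Vasquez both have years of continuous service 19 years, so the next rule applies.
Among Ferreira and Vasquez, alphabetically by surname: Ferreira before Vasquez.
Full order: Okafor, Eriksen, Haddad, Marino, Chaudhari, Fontaine, Ferreira, Vasquez.

Okafor, Eriksen, Haddad, Marino, Chaudhari, Fontaine, Ferreira, Vasquez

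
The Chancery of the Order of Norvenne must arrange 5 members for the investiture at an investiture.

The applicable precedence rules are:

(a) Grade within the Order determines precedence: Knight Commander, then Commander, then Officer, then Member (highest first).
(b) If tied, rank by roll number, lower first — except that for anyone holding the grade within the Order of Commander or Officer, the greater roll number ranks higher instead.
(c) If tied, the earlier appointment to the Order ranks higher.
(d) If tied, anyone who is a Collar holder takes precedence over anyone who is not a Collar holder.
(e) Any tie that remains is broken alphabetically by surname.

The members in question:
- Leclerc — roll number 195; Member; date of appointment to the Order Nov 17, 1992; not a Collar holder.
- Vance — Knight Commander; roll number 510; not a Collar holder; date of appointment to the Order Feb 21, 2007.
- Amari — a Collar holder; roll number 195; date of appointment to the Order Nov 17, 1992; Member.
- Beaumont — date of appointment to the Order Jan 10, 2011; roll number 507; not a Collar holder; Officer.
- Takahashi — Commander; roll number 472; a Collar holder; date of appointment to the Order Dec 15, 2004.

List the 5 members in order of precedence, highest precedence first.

By grade within the Order: Vance (Knight Commander); then Takahashi (Commander); then Beaumont (Officer); then Amari and Leclerc (Member).
Amari and Leclerc both have roll number 195, so the next rule applies.
Amari and Leclerc both have date of appointment to the Order Nov 17, 1992, so the next rule applies.
Among Amari and Leclerc, a Collar holder before not a Collar holder: Amari (a Collar holder) before Leclerc (not a Collar holder).
Full order: Vance, Takahashi, Beaumont, Amari, Leclerc.

Vance, Takahashi, Beaumont, Amari, Leclerc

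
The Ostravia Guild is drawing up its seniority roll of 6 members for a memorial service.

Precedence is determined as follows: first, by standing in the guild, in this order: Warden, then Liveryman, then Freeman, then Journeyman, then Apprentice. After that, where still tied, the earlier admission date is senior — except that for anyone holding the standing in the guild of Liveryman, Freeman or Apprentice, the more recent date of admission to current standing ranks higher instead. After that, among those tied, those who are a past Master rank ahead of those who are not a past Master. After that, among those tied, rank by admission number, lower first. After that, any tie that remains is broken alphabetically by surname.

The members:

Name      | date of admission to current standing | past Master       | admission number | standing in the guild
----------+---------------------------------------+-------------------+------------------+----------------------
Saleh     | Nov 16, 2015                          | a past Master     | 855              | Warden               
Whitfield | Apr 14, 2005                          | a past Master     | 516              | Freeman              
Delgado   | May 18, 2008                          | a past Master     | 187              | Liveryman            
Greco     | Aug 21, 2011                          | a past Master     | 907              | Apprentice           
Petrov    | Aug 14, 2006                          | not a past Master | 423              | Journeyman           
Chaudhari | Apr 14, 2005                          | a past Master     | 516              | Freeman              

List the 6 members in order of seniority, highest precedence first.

Saleh, Delgado, Chaudhari, Whitfield, Petrov, Greco

By standing in the guild: Saleh (Warden); then Delgado (Liveryman); then Chaudhari and Whitfield (Freeman); then Petrov (Journeyman); then Greco (Apprentice).
Chaudhari and Whitfield both have date of admission to current standing Apr 14, 2005, so the next rule applies.
Chaudhari and Whitfield are each a past Master, so the next rule applies.
Chaudhari and Whitfield both have admission number 516, so the next rule applies.
Among Chaudhari and Whitfield, alphabetically by surname: Chaudhari before Whitfield.
Full order: Saleh, Delgado, Chaudhari, Whitfield, Petrov, Greco.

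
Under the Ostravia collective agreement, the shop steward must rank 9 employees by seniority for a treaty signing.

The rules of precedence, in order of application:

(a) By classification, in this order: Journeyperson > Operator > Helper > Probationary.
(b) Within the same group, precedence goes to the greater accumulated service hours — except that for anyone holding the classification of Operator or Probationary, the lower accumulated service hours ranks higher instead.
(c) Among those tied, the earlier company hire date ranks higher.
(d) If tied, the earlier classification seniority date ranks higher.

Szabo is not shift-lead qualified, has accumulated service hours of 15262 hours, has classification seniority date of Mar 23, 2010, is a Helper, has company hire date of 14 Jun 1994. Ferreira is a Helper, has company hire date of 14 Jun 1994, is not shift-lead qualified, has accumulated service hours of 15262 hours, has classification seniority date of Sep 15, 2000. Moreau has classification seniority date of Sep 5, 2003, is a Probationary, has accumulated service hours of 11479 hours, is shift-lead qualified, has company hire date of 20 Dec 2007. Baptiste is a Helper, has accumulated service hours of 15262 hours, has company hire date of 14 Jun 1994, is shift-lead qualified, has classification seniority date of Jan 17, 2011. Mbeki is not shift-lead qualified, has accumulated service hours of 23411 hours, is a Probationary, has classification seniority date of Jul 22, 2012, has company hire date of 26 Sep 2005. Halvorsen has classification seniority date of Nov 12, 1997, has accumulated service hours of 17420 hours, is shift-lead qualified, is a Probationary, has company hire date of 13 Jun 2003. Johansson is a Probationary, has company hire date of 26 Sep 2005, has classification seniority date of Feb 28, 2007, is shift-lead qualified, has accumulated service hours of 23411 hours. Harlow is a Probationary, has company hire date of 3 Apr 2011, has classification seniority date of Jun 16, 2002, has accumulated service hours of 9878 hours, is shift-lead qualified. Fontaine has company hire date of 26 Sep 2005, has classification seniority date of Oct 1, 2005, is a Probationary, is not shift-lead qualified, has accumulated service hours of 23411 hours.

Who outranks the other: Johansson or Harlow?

By classification: Ferreira, Szabo and Baptiste (Helper); then Harlow, Moreau, Halvorsen, Fontaine, Johansson and Mbeki (Probationary).
Ferreira, Szabo and Baptiste all have accumulated service hours 15262 hours, so the next rule applies.
Ferreira, Szabo and Baptiste all have company hire date 14 Jun 1994, so the next rule applies.
Among Ferreira, Szabo and Baptiste, by classification seniority date (earlier first): Ferreira (Sep 15, 2000) before Szabo (Mar 23, 2010) before Baptiste (Jan 17, 2011).
Among Harlow, Moreau, Halvorsen, Fontaine, Johansson and Mbeki, by accumulated service hours (lower first) (reversed rule for this group): Harlow (9878 hours) before Moreau (11479 hours) before Halvorsen (17420 hours) before Fontaine, Johansson and Mbeki (23411 hours).
Fontaine, Johansson and Mbeki all have company hire date 26 Sep 2005, so the next rule applies.
Among Fontaine, Johansson and Mbeki, by classification seniority date (earlier first): Fontaine (Oct 1, 2005) before Johansson (Feb 28, 2007) before Mbeki (Jul 22, 2012).
So Harlow takes precedence.

Harlow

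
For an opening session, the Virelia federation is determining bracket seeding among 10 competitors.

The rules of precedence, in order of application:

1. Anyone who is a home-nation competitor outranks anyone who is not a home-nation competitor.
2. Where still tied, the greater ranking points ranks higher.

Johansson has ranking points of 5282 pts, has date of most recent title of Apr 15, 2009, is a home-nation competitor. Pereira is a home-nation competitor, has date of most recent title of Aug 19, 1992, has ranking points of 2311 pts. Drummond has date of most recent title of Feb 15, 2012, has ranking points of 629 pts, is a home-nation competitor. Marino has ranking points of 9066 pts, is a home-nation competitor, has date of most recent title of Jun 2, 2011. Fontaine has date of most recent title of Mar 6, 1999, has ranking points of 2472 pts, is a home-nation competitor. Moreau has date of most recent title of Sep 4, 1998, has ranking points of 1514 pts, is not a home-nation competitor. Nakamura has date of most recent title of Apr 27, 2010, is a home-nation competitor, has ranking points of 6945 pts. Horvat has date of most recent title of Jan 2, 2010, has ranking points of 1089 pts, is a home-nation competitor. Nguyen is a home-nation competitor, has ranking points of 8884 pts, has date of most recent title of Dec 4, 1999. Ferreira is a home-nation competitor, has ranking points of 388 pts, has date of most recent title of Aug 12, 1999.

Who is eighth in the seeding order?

Drummond

By the first rule: Marino, Nguyen, Nakamura, Johansson, Fontaine, Pereira, Horvat, Drummond and Ferreira (each a home-nation competitor); then Moreau (not a home-nation competitor).
Among Marino, Nguyen, Nakamura, Johansson, Fontaine, Pereira, Horvat, Drummond and Ferreira, by ranking points (higher first): Marino (9066 pts) before Nguyen (8884 pts) before Nakamura (6945 pts) before Johansson (5282 pts) before Fontaine (2472 pts) before Pereira (2311 pts) before Horvat (1089 pts) before Drummond (629 pts) before Ferreira (388 pts).
Order: Marino, Nguyen, Nakamura, Johansson, Fontaine, Pereira, Horvat, Drummond, Ferreira, Moreau.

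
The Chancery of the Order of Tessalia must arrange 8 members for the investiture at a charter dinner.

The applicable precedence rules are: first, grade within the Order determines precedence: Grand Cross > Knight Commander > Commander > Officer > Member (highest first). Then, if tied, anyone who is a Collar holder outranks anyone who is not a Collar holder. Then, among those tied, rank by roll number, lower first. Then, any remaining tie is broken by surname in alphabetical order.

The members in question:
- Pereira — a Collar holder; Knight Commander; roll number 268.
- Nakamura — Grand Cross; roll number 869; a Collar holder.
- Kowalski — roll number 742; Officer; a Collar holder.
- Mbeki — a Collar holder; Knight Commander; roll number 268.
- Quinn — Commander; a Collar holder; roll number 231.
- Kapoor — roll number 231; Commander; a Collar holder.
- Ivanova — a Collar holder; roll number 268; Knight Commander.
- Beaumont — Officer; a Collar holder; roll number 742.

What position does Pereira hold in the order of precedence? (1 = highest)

By grade within the Order: Nakamura (Grand Cross); then Ivanova, Mbeki and Pereira (Knight Commander); then Kapoor and Quinn (Commander); then Beaumont and Kowalski (Officer).
Ivanova, Mbeki and Pereira are each a Collar holder, so the next rule applies.
Ivanova, Mbeki and Pereira all have roll number 268, so the next rule applies.
Among Ivanova, Mbeki and Pereira, alphabetically by surname: Ivanova before Mbeki before Pereira.
Kapoor and Quinn are each a Collar holder, so the next rule applies.
Kapoor and Quinn both have roll number 231, so the next rule applies.
Among Kapoor and Quinn, alphabetically by surname: Kapoor before Quinn.
Beaumont and Kowalski are each a Collar holder, so the next rule applies.
Beaumont and Kowalski both have roll number 742, so the next rule applies.
Among Beaumont and Kowalski, alphabetically by surname: Beaumont before Kowalski.
Order: Nakamura, Ivanova, Mbeki, Pereira, Kapoor, Quinn, Beaumont, Kowalski. So position 4.

4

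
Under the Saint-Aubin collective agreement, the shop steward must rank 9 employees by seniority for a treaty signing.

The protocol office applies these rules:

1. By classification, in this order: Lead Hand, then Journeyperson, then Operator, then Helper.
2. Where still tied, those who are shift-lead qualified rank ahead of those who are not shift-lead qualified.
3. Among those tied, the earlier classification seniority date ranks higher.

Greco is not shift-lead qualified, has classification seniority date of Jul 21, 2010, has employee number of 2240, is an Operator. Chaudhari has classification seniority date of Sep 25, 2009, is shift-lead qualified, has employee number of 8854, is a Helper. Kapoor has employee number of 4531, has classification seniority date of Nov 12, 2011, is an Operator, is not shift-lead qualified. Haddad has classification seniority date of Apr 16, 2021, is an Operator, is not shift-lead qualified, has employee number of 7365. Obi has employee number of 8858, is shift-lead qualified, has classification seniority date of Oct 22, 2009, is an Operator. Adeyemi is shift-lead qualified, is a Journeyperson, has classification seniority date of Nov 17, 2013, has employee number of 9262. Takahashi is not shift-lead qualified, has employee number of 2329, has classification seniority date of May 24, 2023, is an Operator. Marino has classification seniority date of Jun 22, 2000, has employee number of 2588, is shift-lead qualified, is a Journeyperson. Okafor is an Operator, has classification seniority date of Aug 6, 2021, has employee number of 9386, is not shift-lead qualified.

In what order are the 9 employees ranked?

By classification: Marino and Adeyemi (Journeyperson); then Obi, Greco, Kapoor, Haddad, Okafor and Takahashi (Operator); then Chaudhari (Helper).
Marino and Adeyemi are each shift-lead qualified, so the next rule applies.
Among Marino and Adeyemi, by classification seniority date (earlier first): Marino (Jun 22, 2000) before Adeyemi (Nov 17, 2013).
Among Obi, Greco, Kapoor, Haddad, Okafor and Takahashi, shift-lead qualified before not shift-lead qualified: Obi (shift-lead qualified) before Greco, Kapoor, Haddad, Okafor and Takahashi (not shift-lead qualified).
Among Greco, Kapoor, Haddad, Okafor and Takahashi, by classification seniority date (earlier first): Greco (Jul 21, 2010) before Kapoor (Nov 12, 2011) before Haddad (Apr 16, 2021) before Okafor (Aug 6, 2021) before Takahashi (May 24, 2023).
Full order: Marino, Adeyemi, Obi, Greco, Kapoor, Haddad, Okafor, Takahashi, Chaudhari.

Marino, Adeyemi, Obi, Greco, Kapoor, Haddad, Okafor, Takahashi, Chaudhari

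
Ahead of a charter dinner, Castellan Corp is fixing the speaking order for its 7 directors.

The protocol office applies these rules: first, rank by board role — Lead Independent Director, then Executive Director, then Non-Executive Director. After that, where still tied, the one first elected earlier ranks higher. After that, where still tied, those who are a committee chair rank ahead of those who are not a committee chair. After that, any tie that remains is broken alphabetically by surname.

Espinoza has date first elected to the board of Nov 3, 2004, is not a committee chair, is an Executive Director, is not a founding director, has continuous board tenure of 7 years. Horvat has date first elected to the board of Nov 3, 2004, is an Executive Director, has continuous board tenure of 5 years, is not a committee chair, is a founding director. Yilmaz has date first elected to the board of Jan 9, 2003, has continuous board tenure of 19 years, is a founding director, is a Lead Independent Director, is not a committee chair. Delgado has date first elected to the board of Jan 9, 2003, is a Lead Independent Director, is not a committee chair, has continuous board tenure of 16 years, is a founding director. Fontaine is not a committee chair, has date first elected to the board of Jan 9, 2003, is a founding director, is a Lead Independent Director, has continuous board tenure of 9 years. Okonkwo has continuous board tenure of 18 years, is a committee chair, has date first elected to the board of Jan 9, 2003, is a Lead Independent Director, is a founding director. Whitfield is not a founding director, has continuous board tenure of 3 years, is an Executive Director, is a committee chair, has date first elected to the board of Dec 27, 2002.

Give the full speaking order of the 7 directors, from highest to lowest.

Okonkwo, Delgado, Fontaine, Yilmaz, Whitfield, Espinoza, Horvat

By board role: Okonkwo, Delgado, Fontaine and Yilmaz (Lead Independent Director); then Whitfield, Espinoza and Horvat (Executive Director).
Okonkwo, Delgado, Fontaine and Yilmaz all have date first elected to the board Jan 9, 2003, so the next rule applies.
Among Okonkwo, Delgado, Fontaine and Yilmaz, a committee chair before not a committee chair: Okonkwo (a committee chair) before Delgado, Fontaine and Yilmaz (not a committee chair).
Among Delgado, Fontaine and Yilmaz, alphabetically by surname: Delgado before Fontaine before Yilmaz.
Among Whitfield, Espinoza and Horvat, by date first elected to the board (earlier first): Whitfield (Dec 27, 2002) before Espinoza and Horvat (Nov 3, 2004).
Espinoza and Horvat are each not a committee chair, so the next rule applies.
Among Espinoza and Horvat, alphabetically by surname: Espinoza before Horvat.
Full order: Okonkwo, Delgado, Fontaine, Yilmaz, Whitfield, Espinoza, Horvat.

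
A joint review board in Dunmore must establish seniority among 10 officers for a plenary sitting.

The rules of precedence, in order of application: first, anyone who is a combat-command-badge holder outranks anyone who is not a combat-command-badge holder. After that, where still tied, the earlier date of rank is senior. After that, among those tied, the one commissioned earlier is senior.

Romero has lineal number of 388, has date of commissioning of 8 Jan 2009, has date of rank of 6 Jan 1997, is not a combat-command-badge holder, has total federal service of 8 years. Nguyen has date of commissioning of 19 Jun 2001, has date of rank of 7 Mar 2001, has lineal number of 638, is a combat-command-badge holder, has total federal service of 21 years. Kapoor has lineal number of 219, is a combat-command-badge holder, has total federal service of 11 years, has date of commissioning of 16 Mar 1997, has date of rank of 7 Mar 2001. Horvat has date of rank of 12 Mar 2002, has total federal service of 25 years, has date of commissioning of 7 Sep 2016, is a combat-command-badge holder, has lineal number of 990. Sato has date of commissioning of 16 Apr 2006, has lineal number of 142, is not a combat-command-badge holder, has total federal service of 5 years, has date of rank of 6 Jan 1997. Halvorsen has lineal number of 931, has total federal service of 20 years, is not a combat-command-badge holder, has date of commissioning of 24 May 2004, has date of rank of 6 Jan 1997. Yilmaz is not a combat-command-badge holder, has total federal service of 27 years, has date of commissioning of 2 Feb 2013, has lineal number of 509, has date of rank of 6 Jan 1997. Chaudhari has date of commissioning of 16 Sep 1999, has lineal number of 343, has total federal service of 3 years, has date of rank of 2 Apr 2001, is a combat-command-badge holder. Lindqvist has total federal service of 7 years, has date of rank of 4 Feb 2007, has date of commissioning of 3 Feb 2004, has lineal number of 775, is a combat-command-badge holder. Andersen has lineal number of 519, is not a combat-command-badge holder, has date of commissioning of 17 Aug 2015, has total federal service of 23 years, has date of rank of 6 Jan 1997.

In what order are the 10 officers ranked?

Kapoor, Nguyen, Chaudhari, Horvat, Lindqvist, Halvorsen, Sato, Romero, Yilmaz, Andersen

By the first rule: Kapoor, Nguyen, Chaudhari, Horvat and Lindqvist (each a combat-command-badge holder); then Halvorsen, Sato, Romero, Yilmaz and Andersen (each not a combat-command-badge holder).
Among Kapoor, Nguyen, Chaudhari, Horvat and Lindqvist, by date of rank (earlier first): Kapoor and Nguyen (7 Mar 2001) before Chaudhari (2 Apr 2001) before Horvat (12 Mar 2002) before Lindqvist (4 Feb 2007).
Among Kapoor and Nguyen, by date of commissioning (earlier first): Kapoor (16 Mar 1997) before Nguyen (19 Jun 2001).
Halvorsen, Sato, Romero, Yilmaz and Andersen all have date of rank 6 Jan 1997, so the next rule applies.
Among Halvorsen, Sato, Romero, Yilmaz and Andersen, by date of commissioning (earlier first): Halvorsen (24 May 2004) before Sato (16 Apr 2006) before Romero (8 Jan 2009) before Yilmaz (2 Feb 2013) before Andersen (17 Aug 2015).
Full order: Kapoor, Nguyen, Chaudhari, Horvat, Lindqvist, Halvorsen, Sato, Romero, Yilmaz, Andersen.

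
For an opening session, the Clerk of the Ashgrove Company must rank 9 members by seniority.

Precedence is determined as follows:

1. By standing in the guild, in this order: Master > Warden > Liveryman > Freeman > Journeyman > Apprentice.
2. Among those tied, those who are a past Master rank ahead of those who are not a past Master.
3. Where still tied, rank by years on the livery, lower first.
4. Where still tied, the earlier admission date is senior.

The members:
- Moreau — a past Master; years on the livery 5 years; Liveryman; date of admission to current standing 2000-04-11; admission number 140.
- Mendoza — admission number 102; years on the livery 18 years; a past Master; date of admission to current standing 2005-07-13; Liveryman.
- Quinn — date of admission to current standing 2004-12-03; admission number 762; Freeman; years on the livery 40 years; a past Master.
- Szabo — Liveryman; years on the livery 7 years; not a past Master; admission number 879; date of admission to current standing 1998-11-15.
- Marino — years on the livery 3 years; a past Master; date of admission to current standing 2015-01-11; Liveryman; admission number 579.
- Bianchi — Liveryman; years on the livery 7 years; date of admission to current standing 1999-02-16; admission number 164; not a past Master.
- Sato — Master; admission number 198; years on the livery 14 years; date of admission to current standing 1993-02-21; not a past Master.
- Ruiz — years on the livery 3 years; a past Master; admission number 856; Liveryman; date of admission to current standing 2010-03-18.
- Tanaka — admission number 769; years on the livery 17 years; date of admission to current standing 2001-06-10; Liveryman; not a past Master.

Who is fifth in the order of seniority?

By standing in the guild: Sato (Master); then Ruiz, Marino, Moreau, Mendoza, Szabo, Bianchi and Tanaka (Liveryman); then Quinn (Freeman).
Among Ruiz, Marino, Moreau, Mendoza, Szabo, Bianchi and Tanaka, a past Master before not a past Master: Ruiz, Marino, Moreau and Mendoza (a past Master) before Szabo, Bianchi and Tanaka (not a past Master).
Among Ruiz, Marino, Moreau and Mendoza, by years on the livery (lower first): Ruiz and Marino (3 years) before Moreau (5 years) before Mendoza (18 years).
Among Ruiz and Marino, by date of admission to current standing (earlier first): Ruiz (2010-03-18) before Marino (2015-01-11).
Among Szabo, Bianchi and Tanaka, by years on the livery (lower first): Szabo and Bianchi (7 years) before Tanaka (17 years).
Among Szabo and Bianchi, by date of admission to current standing (earlier first): Szabo (1998-11-15) before Bianchi (1999-02-16).
Order: Sato, Ruiz, Marino, Moreau, Mendoza, Szabo, Bianchi, Tanaka, Quinn.

Mendoza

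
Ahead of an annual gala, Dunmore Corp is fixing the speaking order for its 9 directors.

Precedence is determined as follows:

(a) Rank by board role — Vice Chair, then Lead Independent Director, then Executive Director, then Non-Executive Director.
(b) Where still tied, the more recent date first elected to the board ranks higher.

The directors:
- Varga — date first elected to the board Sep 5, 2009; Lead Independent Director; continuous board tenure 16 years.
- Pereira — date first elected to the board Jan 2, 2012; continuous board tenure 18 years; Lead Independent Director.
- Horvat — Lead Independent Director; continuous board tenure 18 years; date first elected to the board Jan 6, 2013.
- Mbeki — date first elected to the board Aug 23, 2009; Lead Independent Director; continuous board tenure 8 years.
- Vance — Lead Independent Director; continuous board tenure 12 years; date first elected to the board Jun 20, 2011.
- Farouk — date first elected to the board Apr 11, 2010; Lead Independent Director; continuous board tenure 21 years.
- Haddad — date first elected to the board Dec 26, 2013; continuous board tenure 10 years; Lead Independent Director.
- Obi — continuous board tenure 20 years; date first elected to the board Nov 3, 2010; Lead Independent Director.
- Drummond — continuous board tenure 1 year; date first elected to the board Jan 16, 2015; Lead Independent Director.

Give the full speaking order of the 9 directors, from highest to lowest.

Drummond, Haddad, Horvat, Pereira, Vance, Obi, Farouk, Varga, Mbeki

By board role: Drummond, Haddad, Horvat, Pereira, Vance, Obi, Farouk, Varga and Mbeki (Lead Independent Director).
Among Drummond, Haddad, Horvat, Pereira, Vance, Obi, Farouk, Varga and Mbeki, by date first elected to the board (later first): Drummond (Jan 16, 2015) before Haddad (Dec 26, 2013) before Horvat (Jan 6, 2013) before Pereira (Jan 2, 2012) before Vance (Jun 20, 2011) before Obi (Nov 3, 2010) before Farouk (Apr 11, 2010) before Varga (Sep 5, 2009) before Mbeki (Aug 23, 2009).
Full order: Drummond, Haddad, Horvat, Pereira, Vance, Obi, Farouk, Varga, Mbeki.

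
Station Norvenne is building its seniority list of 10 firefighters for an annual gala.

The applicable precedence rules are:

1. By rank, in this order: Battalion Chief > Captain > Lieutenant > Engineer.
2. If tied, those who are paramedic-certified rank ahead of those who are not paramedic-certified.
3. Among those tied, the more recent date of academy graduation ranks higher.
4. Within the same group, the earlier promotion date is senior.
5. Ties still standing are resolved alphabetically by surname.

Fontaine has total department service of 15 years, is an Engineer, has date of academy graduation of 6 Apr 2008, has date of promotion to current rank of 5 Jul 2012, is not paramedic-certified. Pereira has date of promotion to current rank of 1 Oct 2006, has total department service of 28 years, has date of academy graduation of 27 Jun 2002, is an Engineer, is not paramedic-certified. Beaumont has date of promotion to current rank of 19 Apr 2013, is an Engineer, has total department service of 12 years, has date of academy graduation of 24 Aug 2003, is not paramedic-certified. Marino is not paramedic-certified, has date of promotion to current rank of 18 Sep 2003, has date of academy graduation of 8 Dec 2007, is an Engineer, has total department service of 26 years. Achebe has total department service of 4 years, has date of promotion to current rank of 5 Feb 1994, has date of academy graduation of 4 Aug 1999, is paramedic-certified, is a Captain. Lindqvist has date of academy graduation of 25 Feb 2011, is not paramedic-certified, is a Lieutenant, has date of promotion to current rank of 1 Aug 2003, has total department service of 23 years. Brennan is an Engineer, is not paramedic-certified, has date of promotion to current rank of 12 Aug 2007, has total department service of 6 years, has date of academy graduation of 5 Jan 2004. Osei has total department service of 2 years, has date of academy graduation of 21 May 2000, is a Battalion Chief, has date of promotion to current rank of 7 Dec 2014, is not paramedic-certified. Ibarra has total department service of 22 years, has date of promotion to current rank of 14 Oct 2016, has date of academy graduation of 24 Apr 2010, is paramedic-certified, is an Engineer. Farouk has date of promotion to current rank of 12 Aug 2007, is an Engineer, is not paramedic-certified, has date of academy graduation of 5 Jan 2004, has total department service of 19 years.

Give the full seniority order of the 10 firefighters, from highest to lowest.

Osei, Achebe, Lindqvist, Ibarra, Fontaine, Marino, Brennan, Farouk, Beaumont, Pereira

By rank: Osei (Battalion Chief); then Achebe (Captain); then Lindqvist (Lieutenant); then Ibarra, Fontaine, Marino, Brennan, Farouk, Beaumont and Pereira (Engineer).
Among Ibarra, Fontaine, Marino, Brennan, Farouk, Beaumont and Pereira, paramedic-certified before not paramedic-certified: Ibarra (paramedic-certified) before Fontaine, Marino, Brennan, Farouk, Beaumont and Pereira (not paramedic-certified).
Among Fontaine, Marino, Brennan, Farouk, Beaumont and Pereira, by date of academy graduation (later first): Fontaine (6 Apr 2008) before Marino (8 Dec 2007) before Brennan and Farouk (5 Jan 2004) before Beaumont (24 Aug 2003) before Pereira (27 Jun 2002).
Brennan and Farouk both have date of promotion to current rank 12 Aug 2007, so the next rule applies.
Among Brennan and Farouk, alphabetically by surname: Brennan before Farouk.
Full order: Osei, Achebe, Lindqvist, Ibarra, Fontaine, Marino, Brennan, Farouk, Beaumont, Pereira.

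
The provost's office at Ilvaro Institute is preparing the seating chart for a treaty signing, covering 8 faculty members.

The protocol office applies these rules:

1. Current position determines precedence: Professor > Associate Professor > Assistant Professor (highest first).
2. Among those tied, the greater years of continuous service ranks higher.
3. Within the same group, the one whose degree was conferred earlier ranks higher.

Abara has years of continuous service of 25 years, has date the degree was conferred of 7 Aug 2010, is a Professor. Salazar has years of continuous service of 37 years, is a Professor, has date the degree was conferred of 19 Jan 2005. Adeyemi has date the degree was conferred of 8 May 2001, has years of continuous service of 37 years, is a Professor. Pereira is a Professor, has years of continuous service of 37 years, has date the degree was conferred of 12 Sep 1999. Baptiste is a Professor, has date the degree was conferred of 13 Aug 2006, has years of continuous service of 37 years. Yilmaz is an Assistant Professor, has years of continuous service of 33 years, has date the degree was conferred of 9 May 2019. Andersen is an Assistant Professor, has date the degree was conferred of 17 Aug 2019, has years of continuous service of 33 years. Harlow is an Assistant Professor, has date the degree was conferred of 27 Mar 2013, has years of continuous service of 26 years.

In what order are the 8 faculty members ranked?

Pereira, Adeyemi, Salazar, Baptiste, Abara, Yilmaz, Andersen, Harlow

By current position: Pereira, Adeyemi, Salazar, Baptiste and Abara (Professor); then Yilmaz, Andersen and Harlow (Assistant Professor).
Among Pereira, Adeyemi, Salazar, Baptiste and Abara, by years of continuous service (higher first): Pereira, Adeyemi, Salazar and Baptiste (37 years) before Abara (25 years).
Among Pereira, Adeyemi, Salazar and Baptiste, by date the degree was conferred (earlier first): Pereira (12 Sep 1999) before Adeyemi (8 May 2001) before Salazar (19 Jan 2005) before Baptiste (13 Aug 2006).
Among Yilmaz, Andersen and Harlow, by years of continuous service (higher first): Yilmaz and Andersen (33 years) before Harlow (26 years).
Among Yilmaz and Andersen, by date the degree was conferred (earlier first): Yilmaz (9 May 2019) before Andersen (17 Aug 2019).
Full order: Pereira, Adeyemi, Salazar, Baptiste, Abara, Yilmaz, Andersen, Harlow.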